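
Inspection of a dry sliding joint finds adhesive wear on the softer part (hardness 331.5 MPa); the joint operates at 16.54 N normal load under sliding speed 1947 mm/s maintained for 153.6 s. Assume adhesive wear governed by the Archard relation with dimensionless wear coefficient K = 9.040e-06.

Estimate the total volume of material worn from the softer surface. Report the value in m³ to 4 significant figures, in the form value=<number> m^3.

Each operation keeps full float precision. Printed values are rounded; one final rounding, at four significant digits.
Sliding speed v = 1947 mm/s = 1.947 m/s. Total distance L = v·t = 1.947 m/s × 153.6 s = 299.1 m.
Hardness H = 331.5 MPa = 3.315e+08 Pa.
SI base units throughout: W = 16.54 N, H = 3.315e+08 Pa, K = 9.040e-06.
Volume removed: V = K·W·L/H = 9.040e-06 · 16.54 · 299.1 / 3.315e+08 = 1.349e-10 m³.

value=1.349e-10 m^3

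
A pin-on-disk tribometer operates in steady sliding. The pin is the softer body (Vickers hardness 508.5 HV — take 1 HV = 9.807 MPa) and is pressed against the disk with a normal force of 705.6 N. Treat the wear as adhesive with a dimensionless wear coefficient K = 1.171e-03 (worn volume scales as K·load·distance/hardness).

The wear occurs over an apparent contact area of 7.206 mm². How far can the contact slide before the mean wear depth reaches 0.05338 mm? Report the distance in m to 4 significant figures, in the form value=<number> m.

value=2.322 m

All working math maintains full float precision. Intermediate values are printed rounded. Rounded once at the end, at 4 significant digits.
Convert: Hardness H = 508.5 HV × 9.807 MPa/HV = 4987 MPa = 4.987e+09 Pa.
Convert: Contact area A = 7.206 mm² = 7.206e-06 m².
Convert: Depth limit h_lim = 0.05338 mm = 5.338e-05 m.
Expressed in SI base units: W = 705.6 N, H = 4.987e+09 Pa, K = 1.171e-03.
At the depth limit, V_lim = h_lim·A = 5.338e-05 · 7.206e-06 = 3.847e-10 m³.
Sliding life L = V_lim·H/(K·W) = 3.847e-10 · 4.987e+09 / (1.171e-03 · 705.6) = 2.322 m.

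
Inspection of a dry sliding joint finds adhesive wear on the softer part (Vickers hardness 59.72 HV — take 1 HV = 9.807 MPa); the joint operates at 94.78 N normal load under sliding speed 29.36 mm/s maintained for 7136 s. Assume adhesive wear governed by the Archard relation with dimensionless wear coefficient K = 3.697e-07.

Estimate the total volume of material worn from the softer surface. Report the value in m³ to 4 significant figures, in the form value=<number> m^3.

value=1.253e-11 m^3

All working math holds full float precision; quoted intermediates are rounded; one last rounding, at four significant figures.
Convert: Sliding speed v = 29.36 mm/s = 0.02936 m/s. The distance L = v·t = 0.02936 m/s × 7136 s = 209.5 m.
Convert: Hardness H = 59.72 HV × 9.807 MPa/HV = 585.7 MPa = 5.857e+08 Pa.
Restated in SI base units: W = 94.78 N, H = 5.857e+08 Pa, K = 3.697e-07.
The Archard volume V = K·W·L/H = 3.697e-07 · 94.78 · 209.5 / 5.857e+08 = 1.253e-11 m³.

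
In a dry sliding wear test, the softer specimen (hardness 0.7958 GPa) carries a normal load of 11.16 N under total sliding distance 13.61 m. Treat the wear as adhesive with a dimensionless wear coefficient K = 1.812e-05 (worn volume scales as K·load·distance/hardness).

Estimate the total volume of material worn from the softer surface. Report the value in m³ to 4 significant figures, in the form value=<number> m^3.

value=3.458e-12 m^3

The computation keeps full precision. Intermediates are printed rounded; one last rounding to four significant figures.
Convert: Hardness H = 0.7958 GPa = 7.958e+08 Pa.
As SI base values: W = 11.16 N, H = 7.958e+08 Pa, K = 1.812e-05.
Apply Archard: V = K·W·L/H = 1.812e-05 · 11.16 · 13.61 / 7.958e+08 = 3.458e-12 m³.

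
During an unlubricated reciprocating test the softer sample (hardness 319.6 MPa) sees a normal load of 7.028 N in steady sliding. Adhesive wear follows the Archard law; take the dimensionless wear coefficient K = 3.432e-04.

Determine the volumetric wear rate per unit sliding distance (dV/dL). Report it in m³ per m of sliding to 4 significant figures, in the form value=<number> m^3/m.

value=7.547e-12 m^3/m

All arithmetic maintains exact precision, and shown intermediates are rounded; a lone final rounding, at 4 significant figures.
Hardness H = 319.6 MPa = 3.196e+08 Pa.
Restated in SI base units: W = 7.028 N, H = 3.196e+08 Pa, K = 3.432e-04.
Rate of wear dV/dL = K·W/H: 3.432e-04 · 7.028 / 3.196e+08 = 7.547e-12 m³/m.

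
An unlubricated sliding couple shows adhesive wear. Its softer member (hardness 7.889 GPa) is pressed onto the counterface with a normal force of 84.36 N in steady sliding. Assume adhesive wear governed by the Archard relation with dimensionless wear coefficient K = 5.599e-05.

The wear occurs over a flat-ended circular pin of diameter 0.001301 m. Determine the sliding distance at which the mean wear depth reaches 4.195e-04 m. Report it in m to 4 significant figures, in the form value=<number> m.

value=931.4 m

The algebra runs at full float precision. Displayed values are rounded, and a lone final rounding, at 4 significant digits.
Hardness H = 7.889 GPa = 7.889e+09 Pa.
Contact area A = π·d²/4 = π·(0.001301 m)²/4 = 1.329e-06 m².
Working in SI base units: W = 84.36 N, H = 7.889e+09 Pa, K = 5.599e-05.
Limit volume V_lim = h_lim·A = 4.195e-04 · 1.329e-06 = 5.577e-10 m³.
Sliding life L = V_lim·H/(K·W) = 5.577e-10 · 7.889e+09 / (5.599e-05 · 84.36) = 931.4 m.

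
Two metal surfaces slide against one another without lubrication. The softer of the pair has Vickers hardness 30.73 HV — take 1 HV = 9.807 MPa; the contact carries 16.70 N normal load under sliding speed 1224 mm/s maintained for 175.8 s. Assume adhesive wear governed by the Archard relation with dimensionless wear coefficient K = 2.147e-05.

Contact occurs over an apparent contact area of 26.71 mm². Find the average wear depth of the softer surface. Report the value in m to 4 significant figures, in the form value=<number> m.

value=9.585e-06 m

The intermediates are printed rounded. The algebra carries full float precision. Rounded once at the end, at four significant digits.
Sliding speed v = 1224 mm/s = 1.224 m/s. Distance L = v·t = 1.224 m/s × 175.8 s = 215.2 m.
Hardness H = 30.73 HV × 9.807 MPa/HV = 301.4 MPa = 3.014e+08 Pa.
Contact area A = 26.71 mm² = 2.671e-05 m².
Restated in SI base units: W = 16.70 N, H = 3.014e+08 Pa, K = 2.147e-05.
Volume removed: V = K·W·L/H = 2.147e-05 · 16.70 · 215.2 / 3.014e+08 = 2.560e-10 m³.
Depth of wear h = V/A = 2.560e-10 / 2.671e-05 = 9.585e-06 m.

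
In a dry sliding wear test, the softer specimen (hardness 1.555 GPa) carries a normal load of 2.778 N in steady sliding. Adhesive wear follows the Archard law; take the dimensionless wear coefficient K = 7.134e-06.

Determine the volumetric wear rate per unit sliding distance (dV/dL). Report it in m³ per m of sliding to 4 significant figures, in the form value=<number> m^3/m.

Each operation keeps exact precision. The intermediates appear rounded; rounded just once to 4 significant figures.
Hardness H = 1.555 GPa = 1.555e+09 Pa.
In SI base units, W = 2.778 N, H = 1.555e+09 Pa, K = 7.134e-06.
Volumetric rate dV/dL = K·W/H (independent of L): 7.134e-06 · 2.778 / 1.555e+09 = 1.274e-14 m³/m.

value=1.274e-14 m^3/m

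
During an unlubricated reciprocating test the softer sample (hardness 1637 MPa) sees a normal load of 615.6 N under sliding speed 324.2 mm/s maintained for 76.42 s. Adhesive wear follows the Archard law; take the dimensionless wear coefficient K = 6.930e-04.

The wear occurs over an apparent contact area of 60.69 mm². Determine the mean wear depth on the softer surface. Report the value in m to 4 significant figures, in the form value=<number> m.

Intermediates are displayed rounded. The algebra keeps full float precision, and rounded once at the end, at four significant figures.
Convert: Sliding speed v = 324.2 mm/s = 0.3242 m/s. Distance L = v·t = 0.3242 m/s × 76.42 s = 24.78 m.
Convert: Hardness H = 1637 MPa = 1.637e+09 Pa.
Convert: Contact area A = 60.69 mm² = 6.069e-05 m².
In SI base units: W = 615.6 N, H = 1.637e+09 Pa, K = 6.930e-04.
The Archard volume V = K·W·L/H = 6.930e-04 · 615.6 · 24.78 / 1.637e+09 = 6.457e-09 m³.
Wear depth h = V/A = 6.457e-09 / 6.069e-05 = 1.064e-04 m.

value=1.064e-04 m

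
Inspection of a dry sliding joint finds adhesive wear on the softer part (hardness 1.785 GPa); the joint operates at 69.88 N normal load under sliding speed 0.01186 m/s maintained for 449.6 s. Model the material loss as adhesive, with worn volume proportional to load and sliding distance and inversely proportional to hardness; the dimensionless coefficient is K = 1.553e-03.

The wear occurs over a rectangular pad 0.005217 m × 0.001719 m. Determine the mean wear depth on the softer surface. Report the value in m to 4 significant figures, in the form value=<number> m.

value=3.615e-05 m

Quoted intermediates are rounded, and every step carries exact precision; one last rounding to 4 significant figures.
Path length L = v·t = 0.01186 m/s × 449.6 s = 5.332 m.
Hardness H = 1.785 GPa = 1.785e+09 Pa.
Contact area A = 0.005217 m × 0.001719 m = 8.968e-06 m².
In SI base units: W = 69.88 N, H = 1.785e+09 Pa, K = 1.553e-03.
Archard relation: V = K·W·L/H = 1.553e-03 · 69.88 · 5.332 / 1.785e+09 = 3.242e-10 m³.
Average depth h = V/A = 3.242e-10 / 8.968e-06 = 3.615e-05 m.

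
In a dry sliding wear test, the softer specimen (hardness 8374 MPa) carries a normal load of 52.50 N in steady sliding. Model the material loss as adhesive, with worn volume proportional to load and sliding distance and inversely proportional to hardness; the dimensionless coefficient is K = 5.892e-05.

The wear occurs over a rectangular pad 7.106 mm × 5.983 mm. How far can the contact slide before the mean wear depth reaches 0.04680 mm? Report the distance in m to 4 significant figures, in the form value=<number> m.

Intermediate values are displayed rounded. The algebra carries exact precision, and a single final rounding: 4 significant figures.
Convert: Hardness H = 8374 MPa = 8.374e+09 Pa.
Convert: Pad sides 7.106 mm × 5.983 mm = 0.007106 m × 0.005983 m. Contact area A = 0.007106 m × 0.005983 m = 4.252e-05 m².
Convert: Depth limit h_lim = 0.04680 mm = 4.680e-05 m.
Working in SI base units: W = 52.50 N, H = 8.374e+09 Pa, K = 5.892e-05.
At the depth limit, V_lim = h_lim·A = 4.680e-05 · 4.252e-05 = 1.990e-09 m³.
Thus life L = V_lim·H/(K·W) = 1.990e-09 · 8.374e+09 / (5.892e-05 · 52.50) = 5386 m.

value=5386 m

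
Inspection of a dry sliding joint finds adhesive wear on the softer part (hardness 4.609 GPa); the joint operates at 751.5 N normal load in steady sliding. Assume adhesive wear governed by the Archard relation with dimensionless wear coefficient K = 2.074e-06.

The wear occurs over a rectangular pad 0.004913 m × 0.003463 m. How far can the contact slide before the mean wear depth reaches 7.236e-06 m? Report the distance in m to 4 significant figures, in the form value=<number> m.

value=364.1 m

Intermediates appear rounded — every step runs at full float precision, and rounded just once: 4 significant digits.
Hardness H = 4.609 GPa = 4.609e+09 Pa.
Contact area A = 0.004913 m × 0.003463 m = 1.701e-05 m².
Expressed in SI base units: W = 751.5 N, H = 4.609e+09 Pa, K = 2.074e-06.
Volume at the limit: V_lim = h_lim·A = 7.236e-06 · 1.701e-05 = 1.231e-10 m³.
Inverting, life L = V_lim·H/(K·W) = 1.231e-10 · 4.609e+09 / (2.074e-06 · 751.5) = 364.1 m.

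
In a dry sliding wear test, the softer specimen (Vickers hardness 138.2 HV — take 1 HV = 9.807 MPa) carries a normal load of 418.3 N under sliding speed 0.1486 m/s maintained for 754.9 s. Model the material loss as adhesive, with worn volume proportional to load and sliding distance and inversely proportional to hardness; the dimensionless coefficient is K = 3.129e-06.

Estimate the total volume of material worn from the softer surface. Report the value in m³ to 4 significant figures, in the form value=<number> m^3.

The intermediates appear rounded. All working math carries full precision, and rounded just once to 4 significant figures.
Convert: Path length L = v·t = 0.1486 m/s × 754.9 s = 112.2 m.
Convert: Hardness H = 138.2 HV × 9.807 MPa/HV = 1355 MPa = 1.355e+09 Pa.
Working in SI base units: W = 418.3 N, H = 1.355e+09 Pa, K = 3.129e-06.
Apply Archard: V = K·W·L/H = 3.129e-06 · 418.3 · 112.2 / 1.355e+09 = 1.083e-10 m³.

value=1.083e-10 m^3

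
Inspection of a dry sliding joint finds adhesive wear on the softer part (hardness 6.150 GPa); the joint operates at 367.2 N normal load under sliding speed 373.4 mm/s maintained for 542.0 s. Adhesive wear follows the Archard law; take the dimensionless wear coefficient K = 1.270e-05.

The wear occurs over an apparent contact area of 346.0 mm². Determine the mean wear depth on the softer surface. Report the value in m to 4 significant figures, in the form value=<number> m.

All arithmetic carries full float precision; intermediates are displayed rounded. Rounded just once to 4 significant digits.
Sliding speed v = 373.4 mm/s = 0.3734 m/s. Sliding distance L = v·t = 0.3734 m/s × 542.0 s = 202.4 m.
Hardness H = 6.150 GPa = 6.150e+09 Pa.
Contact area A = 346.0 mm² = 3.460e-04 m².
In SI base units: W = 367.2 N, H = 6.150e+09 Pa, K = 1.270e-05.
Apply Archard: V = K·W·L/H = 1.270e-05 · 367.2 · 202.4 / 6.150e+09 = 1.535e-10 m³.
Wear depth h = V/A = 1.535e-10 / 3.460e-04 = 4.435e-07 m.

value=4.435e-07 m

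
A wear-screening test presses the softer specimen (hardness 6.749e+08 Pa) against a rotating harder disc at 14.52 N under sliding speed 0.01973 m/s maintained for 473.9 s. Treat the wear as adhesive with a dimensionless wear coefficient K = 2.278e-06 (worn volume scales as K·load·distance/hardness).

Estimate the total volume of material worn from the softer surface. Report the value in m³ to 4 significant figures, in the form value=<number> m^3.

value=4.582e-13 m^3

Intermediate values are displayed rounded — each operation keeps full precision, and rounded just once to 4 significant digits.
Convert: Distance L = v·t = 0.01973 m/s × 473.9 s = 9.350 m.
Restated in SI base units: W = 14.52 N, H = 6.749e+08 Pa, K = 2.278e-06.
Wear volume V = K·W·L/H = 2.278e-06 · 14.52 · 9.350 / 6.749e+08 = 4.582e-13 m³.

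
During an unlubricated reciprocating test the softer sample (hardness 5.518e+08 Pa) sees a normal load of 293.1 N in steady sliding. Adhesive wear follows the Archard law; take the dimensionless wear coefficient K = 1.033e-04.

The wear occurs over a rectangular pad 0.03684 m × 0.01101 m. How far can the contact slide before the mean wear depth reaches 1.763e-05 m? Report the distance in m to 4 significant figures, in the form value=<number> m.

The intermediates are displayed rounded, and every step holds exact precision. Rounded just once: four significant digits.
Convert: Contact area A = 0.03684 m × 0.01101 m = 4.056e-04 m².
In SI base units, W = 293.1 N, H = 5.518e+08 Pa, K = 1.033e-04.
Permissible volume V_lim = h_lim·A = 1.763e-05 · 4.056e-04 = 7.151e-09 m³.
Sliding life L = V_lim·H/(K·W) = 7.151e-09 · 5.518e+08 / (1.033e-04 · 293.1) = 130.3 m.

value=130.3 m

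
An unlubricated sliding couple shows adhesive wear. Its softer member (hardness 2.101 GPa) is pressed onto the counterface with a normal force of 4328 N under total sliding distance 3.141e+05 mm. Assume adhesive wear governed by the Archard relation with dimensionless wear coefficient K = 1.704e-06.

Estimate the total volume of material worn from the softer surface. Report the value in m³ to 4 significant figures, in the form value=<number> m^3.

The computation runs at full float precision — the intermediates are printed rounded — one final rounding to four significant digits.
Convert: Distance L = 3.141e+05 mm = 314.1 m.
Convert: Hardness H = 2.101 GPa = 2.101e+09 Pa.
In SI base units, W = 4328 N, H = 2.101e+09 Pa, K = 1.704e-06.
Apply Archard: V = K·W·L/H = 1.704e-06 · 4328 · 314.1 / 2.101e+09 = 1.103e-09 m³.

value=1.103e-09 m^3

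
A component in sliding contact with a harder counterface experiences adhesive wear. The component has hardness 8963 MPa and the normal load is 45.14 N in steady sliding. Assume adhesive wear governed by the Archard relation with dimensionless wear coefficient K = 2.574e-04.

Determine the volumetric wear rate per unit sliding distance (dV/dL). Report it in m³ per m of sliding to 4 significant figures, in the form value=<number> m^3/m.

Each operation holds full precision, and quoted intermediates are rounded. Rounded just once: 4 significant figures.
Hardness H = 8963 MPa = 8.963e+09 Pa.
In SI base units, W = 45.14 N, H = 8.963e+09 Pa, K = 2.574e-04.
Volumetric rate dV/dL = K·W/H: 2.574e-04 · 45.14 / 8.963e+09 = 1.296e-12 m³/m.

value=1.296e-12 m^3/m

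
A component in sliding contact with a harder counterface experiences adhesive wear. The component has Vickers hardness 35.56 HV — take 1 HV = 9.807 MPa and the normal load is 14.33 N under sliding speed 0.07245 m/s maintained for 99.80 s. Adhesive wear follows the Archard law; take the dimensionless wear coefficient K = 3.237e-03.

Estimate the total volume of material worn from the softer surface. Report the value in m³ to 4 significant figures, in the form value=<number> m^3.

Displayed values are rounded — the computation holds full precision. Rounded just once: four significant digits.
Convert: Sliding distance L = v·t = 0.07245 m/s × 99.80 s = 7.231 m.
Convert: Hardness H = 35.56 HV × 9.807 MPa/HV = 348.7 MPa = 3.487e+08 Pa.
Expressed in SI base units: W = 14.33 N, H = 3.487e+08 Pa, K = 3.237e-03.
Apply Archard: V = K·W·L/H = 3.237e-03 · 14.33 · 7.231 / 3.487e+08 = 9.617e-10 m³.

value=9.617e-10 m^3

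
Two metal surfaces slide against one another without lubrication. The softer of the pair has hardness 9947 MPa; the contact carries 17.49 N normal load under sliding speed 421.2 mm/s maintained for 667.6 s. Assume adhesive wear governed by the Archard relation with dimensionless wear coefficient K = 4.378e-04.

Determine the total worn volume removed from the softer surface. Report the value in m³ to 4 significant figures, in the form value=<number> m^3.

The algebra carries full precision, and intermediate values are shown rounded, and a single final rounding to four significant figures.
Sliding speed v = 421.2 mm/s = 0.4212 m/s. Path length L = v·t = 0.4212 m/s × 667.6 s = 281.2 m.
Hardness H = 9947 MPa = 9.947e+09 Pa.
SI base units throughout: W = 17.49 N, H = 9.947e+09 Pa, K = 4.378e-04.
Wear volume V = K·W·L/H = 4.378e-04 · 17.49 · 281.2 / 9.947e+09 = 2.165e-10 m³.

value=2.165e-10 m^3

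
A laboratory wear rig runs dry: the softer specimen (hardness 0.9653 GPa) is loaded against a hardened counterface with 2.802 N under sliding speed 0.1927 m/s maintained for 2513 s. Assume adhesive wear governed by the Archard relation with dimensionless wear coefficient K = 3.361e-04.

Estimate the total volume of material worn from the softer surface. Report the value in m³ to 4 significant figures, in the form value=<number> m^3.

All arithmetic keeps full float precision. Intermediate values are printed rounded. Rounded just once, at four significant figures.
Total distance L = v·t = 0.1927 m/s × 2513 s = 484.3 m.
Hardness H = 0.9653 GPa = 9.653e+08 Pa.
Expressed in SI base units: W = 2.802 N, H = 9.653e+08 Pa, K = 3.361e-04.
Volume removed: V = K·W·L/H = 3.361e-04 · 2.802 · 484.3 / 9.653e+08 = 4.724e-10 m³.

value=4.724e-10 m^3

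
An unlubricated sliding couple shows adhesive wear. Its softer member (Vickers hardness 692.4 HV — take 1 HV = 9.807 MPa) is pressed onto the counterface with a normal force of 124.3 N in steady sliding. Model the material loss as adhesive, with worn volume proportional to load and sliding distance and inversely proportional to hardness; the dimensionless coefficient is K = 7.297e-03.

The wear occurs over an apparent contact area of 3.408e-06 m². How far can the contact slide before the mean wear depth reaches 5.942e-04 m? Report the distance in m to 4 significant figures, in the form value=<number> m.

The computation runs at full precision; intermediates are printed rounded. Rounded once at the end, at 4 significant digits.
Convert: Hardness H = 692.4 HV × 9.807 MPa/HV = 6790 MPa = 6.790e+09 Pa.
SI base units throughout: W = 124.3 N, H = 6.790e+09 Pa, K = 7.297e-03.
At the depth limit, V_lim = h_lim·A = 5.942e-04 · 3.408e-06 = 2.025e-09 m³.
So the life L = V_lim·H/(K·W) = 2.025e-09 · 6.790e+09 / (7.297e-03 · 124.3) = 15.16 m.

value=15.16 m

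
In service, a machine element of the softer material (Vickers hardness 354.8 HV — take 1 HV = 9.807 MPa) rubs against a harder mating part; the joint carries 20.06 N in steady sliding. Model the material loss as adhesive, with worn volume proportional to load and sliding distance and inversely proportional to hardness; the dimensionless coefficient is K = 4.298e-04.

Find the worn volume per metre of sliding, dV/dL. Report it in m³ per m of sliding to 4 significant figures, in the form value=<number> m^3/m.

All arithmetic keeps full precision — intermediate values are displayed rounded. Rounded just once to 4 significant figures.
Hardness H = 354.8 HV × 9.807 MPa/HV = 3480 MPa = 3.480e+09 Pa.
Working in SI base units: W = 20.06 N, H = 3.480e+09 Pa, K = 4.298e-04.
Sliding wear rate dV/dL = K·W/H (independent of L): 4.298e-04 · 20.06 / 3.480e+09 = 2.478e-12 m³/m.

value=2.478e-12 m^3/m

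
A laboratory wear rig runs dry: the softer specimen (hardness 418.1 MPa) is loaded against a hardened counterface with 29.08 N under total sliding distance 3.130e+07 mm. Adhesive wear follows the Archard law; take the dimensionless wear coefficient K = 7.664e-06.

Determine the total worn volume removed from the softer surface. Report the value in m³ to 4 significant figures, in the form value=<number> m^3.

The algebra carries full float precision — intermediate values appear rounded — rounded just once to four significant digits.
Distance L = 3.130e+07 mm = 3.130e+04 m.
Hardness H = 418.1 MPa = 4.181e+08 Pa.
In SI base units: W = 29.08 N, H = 4.181e+08 Pa, K = 7.664e-06.
Archard relation: V = K·W·L/H = 7.664e-06 · 29.08 · 3.130e+04 / 4.181e+08 = 1.668e-08 m³.

value=1.668e-08 m^3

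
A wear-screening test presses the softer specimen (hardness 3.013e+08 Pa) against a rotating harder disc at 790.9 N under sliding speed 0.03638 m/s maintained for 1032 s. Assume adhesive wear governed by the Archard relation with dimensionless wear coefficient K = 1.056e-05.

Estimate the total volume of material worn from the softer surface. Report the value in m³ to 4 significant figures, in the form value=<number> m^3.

value=1.041e-09 m^3

Displayed values are rounded, and all working math keeps full float precision, and a lone final rounding to four significant figures.
Total distance L = v·t = 0.03638 m/s × 1032 s = 37.54 m.
As SI base values: W = 790.9 N, H = 3.013e+08 Pa, K = 1.056e-05.
Archard volume V = K·W·L/H = 1.056e-05 · 790.9 · 37.54 / 3.013e+08 = 1.041e-09 m³.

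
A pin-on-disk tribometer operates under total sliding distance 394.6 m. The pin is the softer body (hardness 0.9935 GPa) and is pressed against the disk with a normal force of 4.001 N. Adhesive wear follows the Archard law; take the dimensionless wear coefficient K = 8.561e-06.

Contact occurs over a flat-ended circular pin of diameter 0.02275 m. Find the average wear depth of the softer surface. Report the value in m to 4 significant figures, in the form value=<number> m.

value=3.347e-08 m

The intermediates are printed rounded. Each operation runs at full float precision, and rounded just once to four significant figures.
Hardness H = 0.9935 GPa = 9.935e+08 Pa.
Contact area A = π·d²/4 = π·(0.02275 m)²/4 = 4.065e-04 m².
In SI base units, W = 4.001 N, H = 9.935e+08 Pa, K = 8.561e-06.
By Archard's law, V = K·W·L/H = 8.561e-06 · 4.001 · 394.6 / 9.935e+08 = 1.360e-11 m³.
Depth h = V/A = 1.360e-11 / 4.065e-04 = 3.347e-08 m.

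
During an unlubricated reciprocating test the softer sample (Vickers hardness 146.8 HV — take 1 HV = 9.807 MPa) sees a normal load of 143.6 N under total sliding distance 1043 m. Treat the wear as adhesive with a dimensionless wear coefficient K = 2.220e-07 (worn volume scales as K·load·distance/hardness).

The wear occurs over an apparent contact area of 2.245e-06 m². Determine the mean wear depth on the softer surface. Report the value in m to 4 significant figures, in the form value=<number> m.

value=1.029e-05 m

The algebra holds full float precision — quoted intermediates are rounded; one final rounding to four significant figures.
Hardness H = 146.8 HV × 9.807 MPa/HV = 1440 MPa = 1.440e+09 Pa.
Expressed in SI base units: W = 143.6 N, H = 1.440e+09 Pa, K = 2.220e-07.
Archard volume V = K·W·L/H = 2.220e-07 · 143.6 · 1043 / 1.440e+09 = 2.310e-11 m³.
Depth of wear h = V/A = 2.310e-11 / 2.245e-06 = 1.029e-05 m.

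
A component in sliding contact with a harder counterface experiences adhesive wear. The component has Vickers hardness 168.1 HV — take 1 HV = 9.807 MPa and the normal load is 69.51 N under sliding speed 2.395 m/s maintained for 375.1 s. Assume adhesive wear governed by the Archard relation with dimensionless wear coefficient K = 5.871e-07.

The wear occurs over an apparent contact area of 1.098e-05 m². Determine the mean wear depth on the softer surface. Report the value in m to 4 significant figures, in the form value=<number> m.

The computation maintains full precision. Displayed values are rounded — one last rounding: four significant digits.
Convert: Distance covered L = v·t = 2.395 m/s × 375.1 s = 898.4 m.
Convert: Hardness H = 168.1 HV × 9.807 MPa/HV = 1649 MPa = 1.649e+09 Pa.
Working in SI base units: W = 69.51 N, H = 1.649e+09 Pa, K = 5.871e-07.
By Archard's law, V = K·W·L/H = 5.871e-07 · 69.51 · 898.4 / 1.649e+09 = 2.224e-11 m³.
Mean wear depth h = V/A = 2.224e-11 / 1.098e-05 = 2.025e-06 m.

value=2.025e-06 m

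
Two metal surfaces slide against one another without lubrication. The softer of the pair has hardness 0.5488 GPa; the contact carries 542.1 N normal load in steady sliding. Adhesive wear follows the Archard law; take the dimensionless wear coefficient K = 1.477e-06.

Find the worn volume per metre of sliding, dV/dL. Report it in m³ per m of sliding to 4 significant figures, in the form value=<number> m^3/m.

value=1.459e-12 m^3/m

Quoted intermediates are rounded — all working math maintains full precision; one last rounding, at four significant figures.
Convert: Hardness H = 0.5488 GPa = 5.488e+08 Pa.
As SI base values: W = 542.1 N, H = 5.488e+08 Pa, K = 1.477e-06.
Sliding wear rate dV/dL = K·W/H (no L dependence): 1.477e-06 · 542.1 / 5.488e+08 = 1.459e-12 m³/m.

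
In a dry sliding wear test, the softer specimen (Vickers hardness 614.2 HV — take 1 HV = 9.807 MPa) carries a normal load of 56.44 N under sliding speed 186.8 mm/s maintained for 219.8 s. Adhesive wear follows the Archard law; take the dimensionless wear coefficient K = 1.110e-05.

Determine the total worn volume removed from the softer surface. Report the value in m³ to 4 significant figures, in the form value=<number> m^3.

value=4.270e-12 m^3

The computation runs at exact precision; intermediate values appear rounded. Rounded once at the end: 4 significant digits.
Convert: Sliding speed v = 186.8 mm/s = 0.1868 m/s. The distance L = v·t = 0.1868 m/s × 219.8 s = 41.06 m.
Convert: Hardness H = 614.2 HV × 9.807 MPa/HV = 6023 MPa = 6.023e+09 Pa.
As SI base values: W = 56.44 N, H = 6.023e+09 Pa, K = 1.110e-05.
Worn volume V = K·W·L/H = 1.110e-05 · 56.44 · 41.06 / 6.023e+09 = 4.270e-12 m³.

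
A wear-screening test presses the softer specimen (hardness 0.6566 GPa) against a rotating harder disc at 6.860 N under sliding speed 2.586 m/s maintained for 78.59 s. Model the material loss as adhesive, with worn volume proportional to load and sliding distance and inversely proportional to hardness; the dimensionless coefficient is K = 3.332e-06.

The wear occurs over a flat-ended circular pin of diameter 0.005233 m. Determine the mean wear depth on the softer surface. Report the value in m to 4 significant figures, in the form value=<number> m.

value=3.290e-07 m

Every step holds exact precision — intermediates are printed rounded. Rounded once at the end: 4 significant figures.
Convert: Distance covered L = v·t = 2.586 m/s × 78.59 s = 203.2 m.
Convert: Hardness H = 0.6566 GPa = 6.566e+08 Pa.
Convert: Contact area A = π·d²/4 = π·(0.005233 m)²/4 = 2.151e-05 m².
As SI base values: W = 6.860 N, H = 6.566e+08 Pa, K = 3.332e-06.
Archard relation: V = K·W·L/H = 3.332e-06 · 6.860 · 203.2 / 6.566e+08 = 7.075e-12 m³.
Wear depth h = V/A = 7.075e-12 / 2.151e-05 = 3.290e-07 m.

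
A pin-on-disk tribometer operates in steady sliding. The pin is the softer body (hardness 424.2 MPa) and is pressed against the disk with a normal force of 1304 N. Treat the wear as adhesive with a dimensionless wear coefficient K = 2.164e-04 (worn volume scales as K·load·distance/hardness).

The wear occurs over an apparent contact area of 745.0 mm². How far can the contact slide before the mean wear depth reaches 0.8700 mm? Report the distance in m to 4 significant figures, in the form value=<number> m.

value=974.3 m

Every step maintains exact precision — intermediate values are shown rounded — rounded just once, at 4 significant digits.
Convert: Hardness H = 424.2 MPa = 4.242e+08 Pa.
Convert: Contact area A = 745.0 mm² = 7.450e-04 m².
Convert: Depth limit h_lim = 0.8700 mm = 8.700e-04 m.
Collected in SI base units: W = 1304 N, H = 4.242e+08 Pa, K = 2.164e-04.
Limit volume V_lim = h_lim·A = 8.700e-04 · 7.450e-04 = 6.481e-07 m³.
So the life L = V_lim·H/(K·W) = 6.481e-07 · 4.242e+08 / (2.164e-04 · 1304) = 974.3 m.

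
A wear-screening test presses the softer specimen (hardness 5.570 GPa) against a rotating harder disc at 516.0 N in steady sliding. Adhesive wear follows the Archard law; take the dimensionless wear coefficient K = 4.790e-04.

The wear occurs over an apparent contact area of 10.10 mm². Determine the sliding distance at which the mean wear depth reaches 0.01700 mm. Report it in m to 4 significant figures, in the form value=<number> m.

value=3.869 m

Each operation holds exact precision — intermediate values are displayed rounded — one last rounding to four significant figures.
Convert: Hardness H = 5.570 GPa = 5.570e+09 Pa.
Convert: Contact area A = 10.10 mm² = 1.010e-05 m².
Convert: Depth limit h_lim = 0.01700 mm = 1.700e-05 m.
Restated in SI base units: W = 516.0 N, H = 5.570e+09 Pa, K = 4.790e-04.
At the depth limit, V_lim = h_lim·A = 1.700e-05 · 1.010e-05 = 1.717e-10 m³.
Life L = V_lim·H/(K·W) = 1.717e-10 · 5.570e+09 / (4.790e-04 · 516.0) = 3.869 m.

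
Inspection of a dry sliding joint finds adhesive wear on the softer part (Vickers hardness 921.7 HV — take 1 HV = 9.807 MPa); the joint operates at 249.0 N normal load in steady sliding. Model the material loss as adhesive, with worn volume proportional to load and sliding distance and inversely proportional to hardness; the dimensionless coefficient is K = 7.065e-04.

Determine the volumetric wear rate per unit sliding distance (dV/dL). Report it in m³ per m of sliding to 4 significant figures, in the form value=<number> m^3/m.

value=1.946e-11 m^3/m

All working math maintains full precision; intermediates are displayed rounded, and one last rounding to four significant digits.
Convert: Hardness H = 921.7 HV × 9.807 MPa/HV = 9039 MPa = 9.039e+09 Pa.
Working in SI base units: W = 249.0 N, H = 9.039e+09 Pa, K = 7.065e-04.
Rate of wear dV/dL = K·W/H: 7.065e-04 · 249.0 / 9.039e+09 = 1.946e-11 m³/m.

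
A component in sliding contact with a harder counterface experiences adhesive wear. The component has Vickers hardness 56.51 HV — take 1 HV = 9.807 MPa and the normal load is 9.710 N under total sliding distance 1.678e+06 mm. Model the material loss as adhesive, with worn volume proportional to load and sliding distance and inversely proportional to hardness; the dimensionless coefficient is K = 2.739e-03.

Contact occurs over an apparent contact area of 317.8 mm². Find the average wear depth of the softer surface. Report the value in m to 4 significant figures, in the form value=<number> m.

Intermediates are displayed rounded; each operation carries exact precision, and rounded once at the end: 4 significant digits.
The distance L = 1.678e+06 mm = 1678 m.
Hardness H = 56.51 HV × 9.807 MPa/HV = 554.2 MPa = 5.542e+08 Pa.
Contact area A = 317.8 mm² = 3.178e-04 m².
Collected in SI base units: W = 9.710 N, H = 5.542e+08 Pa, K = 2.739e-03.
Apply Archard: V = K·W·L/H = 2.739e-03 · 9.710 · 1678 / 5.542e+08 = 8.053e-08 m³.
Average depth h = V/A = 8.053e-08 / 3.178e-04 = 2.534e-04 m.

value=2.534e-04 m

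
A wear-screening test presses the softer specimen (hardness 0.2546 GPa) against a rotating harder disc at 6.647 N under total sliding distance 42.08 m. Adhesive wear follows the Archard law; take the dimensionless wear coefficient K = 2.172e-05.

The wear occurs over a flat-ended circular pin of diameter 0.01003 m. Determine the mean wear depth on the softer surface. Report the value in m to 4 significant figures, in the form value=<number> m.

value=3.020e-07 m

Intermediates appear rounded; the computation carries full precision, and one last rounding: 4 significant figures.
Convert: Hardness H = 0.2546 GPa = 2.546e+08 Pa.
Convert: Contact area A = π·d²/4 = π·(0.01003 m)²/4 = 7.901e-05 m².
Working in SI base units: W = 6.647 N, H = 2.546e+08 Pa, K = 2.172e-05.
Archard relation: V = K·W·L/H = 2.172e-05 · 6.647 · 42.08 / 2.546e+08 = 2.386e-11 m³.
Depth of wear h = V/A = 2.386e-11 / 7.901e-05 = 3.020e-07 m.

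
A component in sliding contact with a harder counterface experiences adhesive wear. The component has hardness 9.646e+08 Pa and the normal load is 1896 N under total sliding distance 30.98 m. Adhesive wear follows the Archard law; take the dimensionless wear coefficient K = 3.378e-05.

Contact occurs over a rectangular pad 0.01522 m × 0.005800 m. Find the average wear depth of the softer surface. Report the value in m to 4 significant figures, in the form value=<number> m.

value=2.330e-05 m

Intermediates are displayed rounded — every step holds exact precision. Rounded once at the end, at four significant digits.
Convert: Contact area A = 0.01522 m × 0.005800 m = 8.828e-05 m².
SI base units throughout: W = 1896 N, H = 9.646e+08 Pa, K = 3.378e-05.
By Archard's law, V = K·W·L/H = 3.378e-05 · 1896 · 30.98 / 9.646e+08 = 2.057e-09 m³.
Depth h = V/A = 2.057e-09 / 8.828e-05 = 2.330e-05 m.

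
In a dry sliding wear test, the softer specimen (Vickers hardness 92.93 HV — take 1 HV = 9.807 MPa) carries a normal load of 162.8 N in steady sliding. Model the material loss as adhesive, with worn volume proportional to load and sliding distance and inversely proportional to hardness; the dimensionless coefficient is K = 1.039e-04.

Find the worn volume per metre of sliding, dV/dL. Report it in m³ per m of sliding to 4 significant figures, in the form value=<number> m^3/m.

Every step runs at exact precision, and intermediate values are printed rounded, and one last rounding to four significant figures.
Hardness H = 92.93 HV × 9.807 MPa/HV = 911.4 MPa = 9.114e+08 Pa.
As SI base values: W = 162.8 N, H = 9.114e+08 Pa, K = 1.039e-04.
Sliding wear rate dV/dL = K·W/H, so: 1.039e-04 · 162.8 / 9.114e+08 = 1.856e-11 m³/m.

value=1.856e-11 m^3/m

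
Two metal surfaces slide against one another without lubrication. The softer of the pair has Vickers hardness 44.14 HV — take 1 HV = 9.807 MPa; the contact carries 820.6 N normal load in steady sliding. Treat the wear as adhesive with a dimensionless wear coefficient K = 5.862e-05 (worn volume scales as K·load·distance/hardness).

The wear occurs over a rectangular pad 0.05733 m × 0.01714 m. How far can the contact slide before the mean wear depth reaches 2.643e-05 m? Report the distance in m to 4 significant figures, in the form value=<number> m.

The algebra carries full float precision — displayed values are rounded, and one final rounding: four significant digits.
Convert: Hardness H = 44.14 HV × 9.807 MPa/HV = 432.9 MPa = 4.329e+08 Pa.
Convert: Contact area A = 0.05733 m × 0.01714 m = 9.826e-04 m².
Restated in SI base units: W = 820.6 N, H = 4.329e+08 Pa, K = 5.862e-05.
Permissible volume V_lim = h_lim·A = 2.643e-05 · 9.826e-04 = 2.597e-08 m³.
Life L = V_lim·H/(K·W) = 2.597e-08 · 4.329e+08 / (5.862e-05 · 820.6) = 233.7 m.

value=233.7 m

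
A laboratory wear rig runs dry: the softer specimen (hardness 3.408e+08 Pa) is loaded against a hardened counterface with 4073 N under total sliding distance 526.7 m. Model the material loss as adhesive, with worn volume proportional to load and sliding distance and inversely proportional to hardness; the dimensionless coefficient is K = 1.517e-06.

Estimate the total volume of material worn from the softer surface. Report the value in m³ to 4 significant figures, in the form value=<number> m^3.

value=9.549e-09 m^3

Intermediates are displayed rounded — each operation maintains full float precision, and one last rounding: 4 significant digits.
In SI base units: W = 4073 N, H = 3.408e+08 Pa, K = 1.517e-06.
Worn volume V = K·W·L/H = 1.517e-06 · 4073 · 526.7 / 3.408e+08 = 9.549e-09 m³.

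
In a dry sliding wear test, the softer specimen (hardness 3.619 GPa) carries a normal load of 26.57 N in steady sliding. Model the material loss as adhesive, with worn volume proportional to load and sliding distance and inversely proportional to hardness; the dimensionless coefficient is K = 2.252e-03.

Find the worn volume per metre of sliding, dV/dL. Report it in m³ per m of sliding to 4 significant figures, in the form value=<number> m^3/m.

value=1.653e-11 m^3/m

The computation carries exact precision — the intermediates are shown rounded — one final rounding, at four significant digits.
Convert: Hardness H = 3.619 GPa = 3.619e+09 Pa.
SI base units throughout: W = 26.57 N, H = 3.619e+09 Pa, K = 2.252e-03.
The wear rate dV/dL = K·W/H, per unit distance: 2.252e-03 · 26.57 / 3.619e+09 = 1.653e-11 m³/m.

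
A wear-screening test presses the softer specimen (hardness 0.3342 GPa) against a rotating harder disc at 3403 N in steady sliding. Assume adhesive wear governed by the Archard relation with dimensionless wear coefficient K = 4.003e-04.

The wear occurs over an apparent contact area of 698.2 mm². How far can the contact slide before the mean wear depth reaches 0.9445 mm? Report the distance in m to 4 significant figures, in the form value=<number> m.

value=161.8 m

The algebra maintains full precision — intermediate values are shown rounded. Rounded once at the end to four significant digits.
Hardness H = 0.3342 GPa = 3.342e+08 Pa.
Contact area A = 698.2 mm² = 6.982e-04 m².
Depth limit h_lim = 0.9445 mm = 9.445e-04 m.
Collected in SI base units: W = 3403 N, H = 3.342e+08 Pa, K = 4.003e-04.
At the depth limit, V_lim = h_lim·A = 9.445e-04 · 6.982e-04 = 6.594e-07 m³.
Life L = V_lim·H/(K·W) = 6.594e-07 · 3.342e+08 / (4.003e-04 · 3403) = 161.8 m.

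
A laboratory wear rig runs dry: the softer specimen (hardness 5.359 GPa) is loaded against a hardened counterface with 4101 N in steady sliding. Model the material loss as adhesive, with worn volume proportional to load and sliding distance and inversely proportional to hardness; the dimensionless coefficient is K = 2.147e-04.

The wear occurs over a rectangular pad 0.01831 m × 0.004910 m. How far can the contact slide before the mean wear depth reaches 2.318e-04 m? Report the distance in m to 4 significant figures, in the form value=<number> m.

value=126.8 m

Quoted intermediates are rounded, and all arithmetic maintains exact precision — a lone final rounding, at 4 significant digits.
Convert: Hardness H = 5.359 GPa = 5.359e+09 Pa.
Convert: Contact area A = 0.01831 m × 0.004910 m = 8.990e-05 m².
Collected in SI base units: W = 4101 N, H = 5.359e+09 Pa, K = 2.147e-04.
Limit volume V_lim = h_lim·A = 2.318e-04 · 8.990e-05 = 2.084e-08 m³.
Inverting, life L = V_lim·H/(K·W) = 2.084e-08 · 5.359e+09 / (2.147e-04 · 4101) = 126.8 m.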